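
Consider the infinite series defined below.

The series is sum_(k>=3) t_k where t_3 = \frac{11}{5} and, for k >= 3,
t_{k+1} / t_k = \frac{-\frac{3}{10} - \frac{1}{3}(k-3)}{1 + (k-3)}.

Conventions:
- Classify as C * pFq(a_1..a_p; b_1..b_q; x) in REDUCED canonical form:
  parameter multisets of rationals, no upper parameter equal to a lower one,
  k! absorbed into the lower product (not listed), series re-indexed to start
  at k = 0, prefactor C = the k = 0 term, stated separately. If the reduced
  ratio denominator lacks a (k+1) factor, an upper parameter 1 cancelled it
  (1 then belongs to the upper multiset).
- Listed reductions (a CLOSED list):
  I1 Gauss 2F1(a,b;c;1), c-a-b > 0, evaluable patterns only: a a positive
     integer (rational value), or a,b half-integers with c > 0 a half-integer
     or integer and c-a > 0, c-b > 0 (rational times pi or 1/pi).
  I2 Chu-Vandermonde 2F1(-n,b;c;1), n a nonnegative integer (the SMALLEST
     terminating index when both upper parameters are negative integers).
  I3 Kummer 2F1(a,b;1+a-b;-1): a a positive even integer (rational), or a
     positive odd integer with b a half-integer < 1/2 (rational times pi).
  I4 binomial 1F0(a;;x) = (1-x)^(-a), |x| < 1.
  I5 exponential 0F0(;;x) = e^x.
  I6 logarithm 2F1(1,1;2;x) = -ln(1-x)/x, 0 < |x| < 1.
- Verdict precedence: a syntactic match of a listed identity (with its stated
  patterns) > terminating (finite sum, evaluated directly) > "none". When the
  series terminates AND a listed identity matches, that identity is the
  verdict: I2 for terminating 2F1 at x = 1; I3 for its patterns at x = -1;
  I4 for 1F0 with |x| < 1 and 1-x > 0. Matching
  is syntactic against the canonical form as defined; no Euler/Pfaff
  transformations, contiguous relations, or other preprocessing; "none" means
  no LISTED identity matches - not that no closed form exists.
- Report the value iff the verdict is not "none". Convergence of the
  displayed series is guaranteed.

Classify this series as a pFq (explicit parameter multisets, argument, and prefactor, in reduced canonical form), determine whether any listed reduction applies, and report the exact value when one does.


This is \frac{11}{5} * 1F0(\frac{9}{10}; -; -\frac{1}{3}) in reduced canonical form. Verdict: the binomial series (I4) fires (the 1F0 binomial series: exponent -9/10, x = -\frac{1}{3}). Exact value: \frac{11}{5} \cdot \left(\frac{4}{3}\right)^{-\frac{9}{10}}.

First insight: with t_0 = \frac{11}{5}, roots of the ratio polynomials (C = 11/5, x = -1/3) are the negated parameters.
Term ratio: r(k) = -\frac{1}{3} * (k+\frac{9}{10}) / [(k+1)] - poly over poly, x = -\frac{1}{3} from leading terms; C = \frac{11}{5} at k = 0.


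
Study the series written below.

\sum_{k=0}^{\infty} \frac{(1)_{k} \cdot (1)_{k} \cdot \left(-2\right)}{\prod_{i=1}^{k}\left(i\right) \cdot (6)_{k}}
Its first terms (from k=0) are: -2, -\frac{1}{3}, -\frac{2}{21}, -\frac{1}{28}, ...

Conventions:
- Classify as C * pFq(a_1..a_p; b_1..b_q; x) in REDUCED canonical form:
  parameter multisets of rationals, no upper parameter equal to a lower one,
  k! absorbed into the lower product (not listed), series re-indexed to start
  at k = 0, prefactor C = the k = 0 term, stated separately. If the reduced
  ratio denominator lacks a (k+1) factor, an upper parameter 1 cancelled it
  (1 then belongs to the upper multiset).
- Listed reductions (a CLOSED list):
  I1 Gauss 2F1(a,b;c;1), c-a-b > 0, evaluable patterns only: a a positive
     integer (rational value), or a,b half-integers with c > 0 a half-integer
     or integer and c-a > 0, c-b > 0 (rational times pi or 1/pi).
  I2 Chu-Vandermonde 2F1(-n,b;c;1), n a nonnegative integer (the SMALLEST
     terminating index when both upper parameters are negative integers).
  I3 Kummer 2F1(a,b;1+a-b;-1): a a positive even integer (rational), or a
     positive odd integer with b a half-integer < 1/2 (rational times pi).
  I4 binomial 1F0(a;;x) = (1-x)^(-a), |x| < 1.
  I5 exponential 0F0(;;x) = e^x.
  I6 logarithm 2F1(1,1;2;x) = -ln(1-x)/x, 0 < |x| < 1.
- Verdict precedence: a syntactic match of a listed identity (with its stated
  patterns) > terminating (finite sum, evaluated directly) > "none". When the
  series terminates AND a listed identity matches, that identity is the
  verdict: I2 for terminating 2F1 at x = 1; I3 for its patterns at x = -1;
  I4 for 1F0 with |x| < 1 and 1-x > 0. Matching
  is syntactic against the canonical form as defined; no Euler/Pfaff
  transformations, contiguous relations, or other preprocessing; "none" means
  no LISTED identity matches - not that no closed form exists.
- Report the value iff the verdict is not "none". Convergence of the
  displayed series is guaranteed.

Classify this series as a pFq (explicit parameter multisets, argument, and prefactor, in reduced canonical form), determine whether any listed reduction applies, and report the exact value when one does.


This is -2 * 2F1(1, 1; 6; 1) in reduced canonical form. Verdict: the Gauss summation I1 applies (x = 1: the Gamma ratio telescopes since c-a-b = 4 > 0 and a = 1 in Z>0). Sum: -\frac{5}{2}.

Key step: with t_0 = -2, the product of the first k integers (prefactor -2) is k!.
Term ratio: r(k) = 1 * (k+1) (k+1) / [(k+6) (k+1)] - rational; roots negated = parameters, x = 1, C = -2.


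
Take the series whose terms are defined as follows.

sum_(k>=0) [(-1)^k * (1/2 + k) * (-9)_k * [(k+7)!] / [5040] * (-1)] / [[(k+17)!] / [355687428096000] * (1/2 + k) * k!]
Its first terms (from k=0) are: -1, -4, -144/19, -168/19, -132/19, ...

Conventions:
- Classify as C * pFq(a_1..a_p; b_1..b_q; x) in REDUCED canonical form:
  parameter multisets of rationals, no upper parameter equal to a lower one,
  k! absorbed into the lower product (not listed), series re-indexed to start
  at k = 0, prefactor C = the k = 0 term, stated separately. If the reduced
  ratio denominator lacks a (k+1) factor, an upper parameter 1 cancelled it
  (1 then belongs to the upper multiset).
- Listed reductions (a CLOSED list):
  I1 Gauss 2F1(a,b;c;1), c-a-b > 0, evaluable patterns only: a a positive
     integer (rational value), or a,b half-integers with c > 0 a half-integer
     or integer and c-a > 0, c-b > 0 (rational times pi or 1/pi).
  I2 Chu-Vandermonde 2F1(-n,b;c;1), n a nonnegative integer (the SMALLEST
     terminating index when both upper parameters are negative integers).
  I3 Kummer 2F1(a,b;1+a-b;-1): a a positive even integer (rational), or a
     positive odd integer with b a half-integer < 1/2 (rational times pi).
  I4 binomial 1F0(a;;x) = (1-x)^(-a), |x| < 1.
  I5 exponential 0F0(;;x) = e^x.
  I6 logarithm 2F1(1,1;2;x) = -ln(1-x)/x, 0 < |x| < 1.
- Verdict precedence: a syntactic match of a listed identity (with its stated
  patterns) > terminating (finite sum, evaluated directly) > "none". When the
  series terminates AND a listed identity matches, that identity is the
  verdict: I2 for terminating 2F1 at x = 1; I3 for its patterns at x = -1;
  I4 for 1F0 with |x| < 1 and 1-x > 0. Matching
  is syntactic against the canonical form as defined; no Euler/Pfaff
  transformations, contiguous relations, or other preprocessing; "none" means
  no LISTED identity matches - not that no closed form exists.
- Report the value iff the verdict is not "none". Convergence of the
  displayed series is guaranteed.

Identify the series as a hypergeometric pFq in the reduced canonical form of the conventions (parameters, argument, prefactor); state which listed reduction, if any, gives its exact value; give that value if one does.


The series (x = -1) is 2F1: upper {-9, 8}, lower {18}, prefactor -1. Verdict (x = -1): Kummer's theorem (I3) applies (x = -1; c = 18 equals 1+a-b for upper {-9, 8}: listed pattern). Its exact value is -34.

Key step: with t_0 = -1, the factor k + 1/2 cancels (top and bottom), leaving C = -1.
Ratio: r(k) = (-1) * (k-9) (k+8) / [(k+18) (k+1)] - rational; roots negated = parameters, x = (-1), C = -1.


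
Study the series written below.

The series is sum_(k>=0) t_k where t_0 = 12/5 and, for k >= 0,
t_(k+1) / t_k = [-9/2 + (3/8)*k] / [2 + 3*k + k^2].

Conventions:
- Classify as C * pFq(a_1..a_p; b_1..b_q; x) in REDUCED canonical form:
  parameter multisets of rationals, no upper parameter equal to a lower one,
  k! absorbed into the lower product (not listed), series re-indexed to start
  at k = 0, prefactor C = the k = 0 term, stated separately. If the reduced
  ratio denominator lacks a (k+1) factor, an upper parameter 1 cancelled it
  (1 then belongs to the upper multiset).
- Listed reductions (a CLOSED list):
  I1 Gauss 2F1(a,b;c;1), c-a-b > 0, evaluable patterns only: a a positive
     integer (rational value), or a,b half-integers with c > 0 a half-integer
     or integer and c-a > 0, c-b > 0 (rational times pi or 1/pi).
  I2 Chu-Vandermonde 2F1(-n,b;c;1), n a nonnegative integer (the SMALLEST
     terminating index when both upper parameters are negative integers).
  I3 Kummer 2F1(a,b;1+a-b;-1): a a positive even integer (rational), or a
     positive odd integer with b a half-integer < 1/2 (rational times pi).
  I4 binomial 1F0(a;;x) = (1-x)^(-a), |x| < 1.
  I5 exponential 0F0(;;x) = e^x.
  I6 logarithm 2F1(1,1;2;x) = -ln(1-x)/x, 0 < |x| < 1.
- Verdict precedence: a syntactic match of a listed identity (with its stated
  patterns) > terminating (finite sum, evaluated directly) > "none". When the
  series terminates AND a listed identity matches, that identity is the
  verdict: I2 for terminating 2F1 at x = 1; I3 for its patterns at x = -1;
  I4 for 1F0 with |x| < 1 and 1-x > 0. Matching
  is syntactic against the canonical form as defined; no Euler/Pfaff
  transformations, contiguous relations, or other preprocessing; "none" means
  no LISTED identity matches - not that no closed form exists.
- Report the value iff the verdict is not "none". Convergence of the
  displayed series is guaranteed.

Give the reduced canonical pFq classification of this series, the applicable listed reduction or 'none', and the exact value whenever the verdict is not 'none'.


x = 3/8 here; the reduced form reads 1F1, upper {-12}, lower {2}, C = 12/5. Verdict: terminating (-12 upstairs). 13 nonzero terms in all; added directly. Its exact value is -594950365223472639/2201222278807552000.

Key observation: with t_0 = 12/5, roots of the ratio polynomials (prefactor 12/5) are the negated parameters.
Ratio: r(k) = (3/8) * (k-12) / [(k+2) (k+1)] ; factor over Q: parameters, x = (3/8), and C = 12/5.


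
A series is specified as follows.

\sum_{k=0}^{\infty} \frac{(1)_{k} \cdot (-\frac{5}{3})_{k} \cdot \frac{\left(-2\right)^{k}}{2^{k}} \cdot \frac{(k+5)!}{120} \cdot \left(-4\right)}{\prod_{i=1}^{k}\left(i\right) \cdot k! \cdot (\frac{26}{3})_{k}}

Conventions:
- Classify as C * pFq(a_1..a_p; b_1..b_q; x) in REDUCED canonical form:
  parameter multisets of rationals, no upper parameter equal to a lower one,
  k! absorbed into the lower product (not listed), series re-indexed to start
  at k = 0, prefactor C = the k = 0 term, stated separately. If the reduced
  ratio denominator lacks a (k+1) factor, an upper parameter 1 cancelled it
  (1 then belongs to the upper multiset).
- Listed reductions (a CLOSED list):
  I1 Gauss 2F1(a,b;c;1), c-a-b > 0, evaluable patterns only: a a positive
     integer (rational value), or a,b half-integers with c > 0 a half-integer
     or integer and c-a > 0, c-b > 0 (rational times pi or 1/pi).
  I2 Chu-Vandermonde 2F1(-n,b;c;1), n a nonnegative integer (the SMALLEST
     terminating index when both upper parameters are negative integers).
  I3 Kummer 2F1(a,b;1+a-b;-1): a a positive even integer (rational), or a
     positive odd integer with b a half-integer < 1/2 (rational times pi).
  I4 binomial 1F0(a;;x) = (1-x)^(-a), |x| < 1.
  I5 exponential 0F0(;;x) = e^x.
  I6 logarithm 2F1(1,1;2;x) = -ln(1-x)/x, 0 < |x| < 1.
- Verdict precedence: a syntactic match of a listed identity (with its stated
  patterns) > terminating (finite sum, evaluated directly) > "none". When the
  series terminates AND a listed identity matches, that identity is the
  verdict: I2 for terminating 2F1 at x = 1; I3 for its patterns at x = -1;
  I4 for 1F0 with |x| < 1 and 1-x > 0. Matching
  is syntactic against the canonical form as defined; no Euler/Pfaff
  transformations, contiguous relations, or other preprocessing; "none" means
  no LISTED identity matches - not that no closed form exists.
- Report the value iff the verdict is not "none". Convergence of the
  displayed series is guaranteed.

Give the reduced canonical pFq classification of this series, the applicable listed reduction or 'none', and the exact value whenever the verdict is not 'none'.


At argument -1: a 2F1 with upper {-\frac{5}{3}, 6}, lower {\frac{26}{3}}, scaled by C = -4. Verdict: Kummer's theorem (I3) applies (x = -1; c = \frac{26}{3} equals 1+a-b for upper {-\frac{5}{3}, 6}: listed pattern). Exact value: -\frac{782}{81}.

First insight: from the first term -4: the lower running product (C = -4, x = -1) is a rising factorial.
Adjacent-term ratio: r(k) = -1 * (k-\frac{5}{3}) (k+6) / [(k+\frac{26}{3}) (k+1)] - rational; roots negated = parameters, x = -1, C = -4.


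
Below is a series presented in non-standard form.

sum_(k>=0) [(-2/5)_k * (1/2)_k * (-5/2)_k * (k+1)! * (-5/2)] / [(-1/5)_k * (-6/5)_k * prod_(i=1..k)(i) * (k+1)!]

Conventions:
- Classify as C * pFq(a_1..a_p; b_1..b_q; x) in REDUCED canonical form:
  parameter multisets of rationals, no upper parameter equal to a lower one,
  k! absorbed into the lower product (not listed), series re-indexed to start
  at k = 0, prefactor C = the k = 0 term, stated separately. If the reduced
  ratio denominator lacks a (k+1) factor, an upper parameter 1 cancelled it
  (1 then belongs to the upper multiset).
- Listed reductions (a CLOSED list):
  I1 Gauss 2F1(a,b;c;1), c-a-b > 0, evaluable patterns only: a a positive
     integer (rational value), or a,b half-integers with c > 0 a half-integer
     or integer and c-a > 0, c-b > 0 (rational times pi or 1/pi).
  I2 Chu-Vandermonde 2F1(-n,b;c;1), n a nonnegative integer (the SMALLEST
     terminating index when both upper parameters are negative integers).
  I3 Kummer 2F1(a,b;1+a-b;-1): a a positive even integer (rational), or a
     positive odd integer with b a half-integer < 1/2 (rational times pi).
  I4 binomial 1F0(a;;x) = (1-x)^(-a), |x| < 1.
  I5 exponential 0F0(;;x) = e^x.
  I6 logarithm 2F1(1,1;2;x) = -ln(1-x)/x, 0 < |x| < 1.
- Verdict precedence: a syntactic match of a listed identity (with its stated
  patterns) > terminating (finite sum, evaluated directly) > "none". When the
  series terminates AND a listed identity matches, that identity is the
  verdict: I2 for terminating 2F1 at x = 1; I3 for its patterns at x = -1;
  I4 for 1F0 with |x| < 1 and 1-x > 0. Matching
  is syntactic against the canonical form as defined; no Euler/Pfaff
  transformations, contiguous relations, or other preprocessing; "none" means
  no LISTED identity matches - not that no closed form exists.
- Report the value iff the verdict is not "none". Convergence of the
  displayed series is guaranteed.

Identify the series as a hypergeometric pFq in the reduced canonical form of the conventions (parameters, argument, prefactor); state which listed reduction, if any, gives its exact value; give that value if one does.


Canonical form: C = -5/2 times 3F2 with upper {-5/2, -2/5, 1/2}, lower {-6/5, -1/5}, x = 1. Verdict: none. Every listed pattern misses the 3F2 form at 1, upper {-5/2, -2/5, 1/2}.

Key observation: t_0 being -5/2, the factorial ratio (prefactor -5/2) (k+a-1)!/(a-1)! is a rising factorial (a)_k.
Ratio: r(k) = 1 * (k-5/2) (k-2/5) (k+1/2) / [(k-6/5) (k-1/5) (k+1)] - rational in k. x = 1; t_0 = -5/2; negate the roots.


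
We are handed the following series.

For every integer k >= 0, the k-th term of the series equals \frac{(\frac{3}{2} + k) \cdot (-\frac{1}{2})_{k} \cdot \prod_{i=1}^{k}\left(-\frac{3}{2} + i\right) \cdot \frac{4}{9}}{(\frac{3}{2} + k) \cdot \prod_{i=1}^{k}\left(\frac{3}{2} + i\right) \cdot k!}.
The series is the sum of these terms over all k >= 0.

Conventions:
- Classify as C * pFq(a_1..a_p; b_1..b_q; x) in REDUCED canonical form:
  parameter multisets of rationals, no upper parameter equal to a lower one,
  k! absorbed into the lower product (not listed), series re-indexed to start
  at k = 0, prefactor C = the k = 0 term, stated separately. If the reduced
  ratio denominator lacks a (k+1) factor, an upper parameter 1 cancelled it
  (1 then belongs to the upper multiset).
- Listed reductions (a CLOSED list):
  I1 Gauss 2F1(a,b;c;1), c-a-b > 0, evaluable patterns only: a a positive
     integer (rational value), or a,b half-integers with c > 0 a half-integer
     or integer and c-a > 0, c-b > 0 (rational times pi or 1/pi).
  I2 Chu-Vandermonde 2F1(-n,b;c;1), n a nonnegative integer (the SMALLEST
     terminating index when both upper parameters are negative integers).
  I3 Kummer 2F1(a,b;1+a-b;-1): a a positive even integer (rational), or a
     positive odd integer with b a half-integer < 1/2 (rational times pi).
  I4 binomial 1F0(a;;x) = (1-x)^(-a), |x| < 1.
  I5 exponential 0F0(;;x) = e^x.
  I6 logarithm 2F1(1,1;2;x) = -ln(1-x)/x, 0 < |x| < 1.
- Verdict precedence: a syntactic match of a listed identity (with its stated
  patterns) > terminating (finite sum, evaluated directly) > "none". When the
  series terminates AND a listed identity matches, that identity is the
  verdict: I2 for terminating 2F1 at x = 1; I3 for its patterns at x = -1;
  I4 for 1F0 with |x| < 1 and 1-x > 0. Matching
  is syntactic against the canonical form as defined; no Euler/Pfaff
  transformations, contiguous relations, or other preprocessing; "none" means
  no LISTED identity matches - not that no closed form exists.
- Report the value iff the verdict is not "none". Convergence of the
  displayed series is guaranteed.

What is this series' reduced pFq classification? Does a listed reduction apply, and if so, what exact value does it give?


The series (x = 1) is 2F1: upper {-\frac{1}{2}, -\frac{1}{2}}, lower {\frac{5}{2}}, prefactor \frac{4}{9}. Verdict (x = 1): Gauss's theorem I1 (half-integer case) applies (x = 1; upper {-\frac{1}{2}, -\frac{1}{2}} half-integers, c = \frac{5}{2} in the evaluable pattern). Exact value: \frac{5}{32} \cdot \pi.

Key step: x = 1 and the factor k + 3/2 cancels (top and bottom), leaving C = 4/9.
Ratio: r(k) = 1 * (k-\frac{1}{2}) (k-\frac{1}{2}) / [(k+\frac{5}{2}) (k+1)] - rational; roots negated = parameters, x = 1, C = \frac{4}{9}.


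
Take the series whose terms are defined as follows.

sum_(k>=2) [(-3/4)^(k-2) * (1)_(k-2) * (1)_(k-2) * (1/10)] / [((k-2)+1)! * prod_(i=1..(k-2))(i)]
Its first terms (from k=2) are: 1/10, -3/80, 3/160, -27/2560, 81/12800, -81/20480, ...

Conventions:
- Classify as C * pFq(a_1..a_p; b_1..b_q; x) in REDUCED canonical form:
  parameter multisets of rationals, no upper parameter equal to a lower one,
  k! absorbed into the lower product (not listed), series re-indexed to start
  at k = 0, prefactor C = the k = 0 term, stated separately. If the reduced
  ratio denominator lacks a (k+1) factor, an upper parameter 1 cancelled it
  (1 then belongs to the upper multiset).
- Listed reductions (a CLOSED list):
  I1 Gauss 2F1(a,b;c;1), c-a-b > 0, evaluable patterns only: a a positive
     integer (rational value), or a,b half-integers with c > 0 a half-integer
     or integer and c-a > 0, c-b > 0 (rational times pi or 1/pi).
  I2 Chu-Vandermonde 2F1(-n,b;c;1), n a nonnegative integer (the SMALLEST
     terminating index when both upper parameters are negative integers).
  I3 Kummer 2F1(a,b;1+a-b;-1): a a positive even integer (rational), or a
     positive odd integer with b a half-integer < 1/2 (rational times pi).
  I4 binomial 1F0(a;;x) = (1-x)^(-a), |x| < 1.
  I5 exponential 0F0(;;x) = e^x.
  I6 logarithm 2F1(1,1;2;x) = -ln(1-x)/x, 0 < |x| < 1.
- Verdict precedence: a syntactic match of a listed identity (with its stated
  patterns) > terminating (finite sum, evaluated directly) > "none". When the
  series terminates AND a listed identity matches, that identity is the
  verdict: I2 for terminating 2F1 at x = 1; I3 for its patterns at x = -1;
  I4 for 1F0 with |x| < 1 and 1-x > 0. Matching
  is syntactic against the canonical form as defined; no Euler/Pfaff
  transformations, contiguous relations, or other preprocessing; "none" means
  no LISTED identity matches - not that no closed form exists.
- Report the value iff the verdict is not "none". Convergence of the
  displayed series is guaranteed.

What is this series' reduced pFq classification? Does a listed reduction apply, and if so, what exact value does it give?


This is 1/10 * 2F1(1, 1; 2; -3/4) in reduced canonical form. Verdict: the logarithmic series (I6) matches (the logarithm: parameters (1,1;2), x = -3/4). Hence: (2/15) * ln(7/4).

First insight: with t_0 = 1/10, the product of the first k integers (C = 1/10, x = -3/4) is k!.
Adjacent-term ratio: r(k) = (-3/4) * (k+1) (k+1) / [(k+2) (k+1)] - rational; roots negated = parameters, x = (-3/4), C = 1/10.


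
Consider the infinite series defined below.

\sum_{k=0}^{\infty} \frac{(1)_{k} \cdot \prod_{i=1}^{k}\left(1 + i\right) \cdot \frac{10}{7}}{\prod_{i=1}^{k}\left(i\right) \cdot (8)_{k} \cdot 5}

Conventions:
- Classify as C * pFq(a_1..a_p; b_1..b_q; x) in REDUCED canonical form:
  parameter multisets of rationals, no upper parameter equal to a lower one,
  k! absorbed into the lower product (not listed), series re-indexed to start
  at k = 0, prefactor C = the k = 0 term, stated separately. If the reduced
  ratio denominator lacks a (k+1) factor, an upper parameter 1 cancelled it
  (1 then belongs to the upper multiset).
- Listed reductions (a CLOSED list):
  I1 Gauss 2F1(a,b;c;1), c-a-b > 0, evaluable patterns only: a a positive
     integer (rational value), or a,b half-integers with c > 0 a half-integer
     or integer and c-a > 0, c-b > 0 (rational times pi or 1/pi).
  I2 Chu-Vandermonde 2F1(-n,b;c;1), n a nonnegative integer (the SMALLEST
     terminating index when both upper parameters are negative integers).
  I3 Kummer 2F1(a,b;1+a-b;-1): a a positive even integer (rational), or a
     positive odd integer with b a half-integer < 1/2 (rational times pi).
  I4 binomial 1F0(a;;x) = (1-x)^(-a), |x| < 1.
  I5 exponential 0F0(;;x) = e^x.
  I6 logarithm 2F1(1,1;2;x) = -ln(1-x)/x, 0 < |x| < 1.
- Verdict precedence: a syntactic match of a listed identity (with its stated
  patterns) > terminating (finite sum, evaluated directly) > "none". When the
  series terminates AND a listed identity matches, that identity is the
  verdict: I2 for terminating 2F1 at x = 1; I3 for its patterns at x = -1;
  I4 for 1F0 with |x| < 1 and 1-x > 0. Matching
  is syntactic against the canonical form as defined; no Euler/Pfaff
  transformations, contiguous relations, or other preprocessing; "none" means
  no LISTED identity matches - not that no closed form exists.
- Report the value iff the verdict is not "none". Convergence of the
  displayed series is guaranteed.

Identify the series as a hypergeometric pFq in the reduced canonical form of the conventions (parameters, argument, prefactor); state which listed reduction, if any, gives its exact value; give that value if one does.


Reduced: x = 1, 2F1, upper = {1, 2}, lower = {8}, C = \frac{2}{7}. Verdict: the Gauss summation I1 fires (x = 1: the Gamma ratio telescopes since c-a-b = 5 > 0 and a = 1 in Z>0). Exact value: \frac{2}{5}.

First insight: t_0 being \frac{2}{7}, the product of the first k integers (prefactor 2/7) is k!.
Term ratio: r(k) = 1 * (k+1) (k+2) / [(k+8) (k+1)] - rational; roots negated = parameters, x = 1, C = \frac{2}{7}.


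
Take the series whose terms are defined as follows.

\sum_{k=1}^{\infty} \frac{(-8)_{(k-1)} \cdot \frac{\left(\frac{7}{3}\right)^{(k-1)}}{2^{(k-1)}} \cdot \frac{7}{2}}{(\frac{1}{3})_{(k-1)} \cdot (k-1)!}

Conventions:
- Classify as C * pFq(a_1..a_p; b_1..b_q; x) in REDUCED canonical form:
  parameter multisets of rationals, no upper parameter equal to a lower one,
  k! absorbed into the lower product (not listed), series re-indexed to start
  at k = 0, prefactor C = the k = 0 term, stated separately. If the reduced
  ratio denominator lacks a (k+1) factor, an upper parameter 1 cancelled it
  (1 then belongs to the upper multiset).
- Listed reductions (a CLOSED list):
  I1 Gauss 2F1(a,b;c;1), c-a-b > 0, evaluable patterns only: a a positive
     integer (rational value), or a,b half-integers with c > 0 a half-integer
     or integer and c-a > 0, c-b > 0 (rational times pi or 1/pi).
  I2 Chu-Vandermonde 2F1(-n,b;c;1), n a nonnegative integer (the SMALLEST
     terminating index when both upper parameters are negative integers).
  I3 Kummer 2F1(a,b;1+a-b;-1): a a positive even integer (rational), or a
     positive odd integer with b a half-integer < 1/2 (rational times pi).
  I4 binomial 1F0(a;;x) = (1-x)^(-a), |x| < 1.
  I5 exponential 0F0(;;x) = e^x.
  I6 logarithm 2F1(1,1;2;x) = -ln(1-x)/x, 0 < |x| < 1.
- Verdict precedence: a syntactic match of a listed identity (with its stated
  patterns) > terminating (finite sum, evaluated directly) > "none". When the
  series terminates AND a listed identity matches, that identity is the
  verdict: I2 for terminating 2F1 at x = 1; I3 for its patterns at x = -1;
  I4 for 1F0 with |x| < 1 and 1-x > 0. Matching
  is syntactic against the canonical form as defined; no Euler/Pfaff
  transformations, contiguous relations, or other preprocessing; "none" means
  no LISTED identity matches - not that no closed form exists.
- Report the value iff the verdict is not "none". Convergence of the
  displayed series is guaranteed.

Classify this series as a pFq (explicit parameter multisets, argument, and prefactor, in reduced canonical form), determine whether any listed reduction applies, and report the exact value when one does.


Classification (C = \frac{7}{2}): 1F1 with upper {-8}, lower {\frac{1}{3}}, argument x = \frac{7}{6}. Verdict: terminating - upper parameter -8 makes this a finite sum (last index 8), evaluated exactly. Sum: \frac{20401105921}{1780613120}.

Structural cue: with t_0 = \frac{7}{2}, the two k-th powers (C = 7/2, x = 7/6) combine into one argument.
Adjacent-term ratio: r(k) = \frac{7}{6} * (k-8) / [(k+\frac{1}{3}) (k+1)] - rational in k, leading ratio \frac{7}{6}; with t_0 = \frac{7}{2}, classification follows.


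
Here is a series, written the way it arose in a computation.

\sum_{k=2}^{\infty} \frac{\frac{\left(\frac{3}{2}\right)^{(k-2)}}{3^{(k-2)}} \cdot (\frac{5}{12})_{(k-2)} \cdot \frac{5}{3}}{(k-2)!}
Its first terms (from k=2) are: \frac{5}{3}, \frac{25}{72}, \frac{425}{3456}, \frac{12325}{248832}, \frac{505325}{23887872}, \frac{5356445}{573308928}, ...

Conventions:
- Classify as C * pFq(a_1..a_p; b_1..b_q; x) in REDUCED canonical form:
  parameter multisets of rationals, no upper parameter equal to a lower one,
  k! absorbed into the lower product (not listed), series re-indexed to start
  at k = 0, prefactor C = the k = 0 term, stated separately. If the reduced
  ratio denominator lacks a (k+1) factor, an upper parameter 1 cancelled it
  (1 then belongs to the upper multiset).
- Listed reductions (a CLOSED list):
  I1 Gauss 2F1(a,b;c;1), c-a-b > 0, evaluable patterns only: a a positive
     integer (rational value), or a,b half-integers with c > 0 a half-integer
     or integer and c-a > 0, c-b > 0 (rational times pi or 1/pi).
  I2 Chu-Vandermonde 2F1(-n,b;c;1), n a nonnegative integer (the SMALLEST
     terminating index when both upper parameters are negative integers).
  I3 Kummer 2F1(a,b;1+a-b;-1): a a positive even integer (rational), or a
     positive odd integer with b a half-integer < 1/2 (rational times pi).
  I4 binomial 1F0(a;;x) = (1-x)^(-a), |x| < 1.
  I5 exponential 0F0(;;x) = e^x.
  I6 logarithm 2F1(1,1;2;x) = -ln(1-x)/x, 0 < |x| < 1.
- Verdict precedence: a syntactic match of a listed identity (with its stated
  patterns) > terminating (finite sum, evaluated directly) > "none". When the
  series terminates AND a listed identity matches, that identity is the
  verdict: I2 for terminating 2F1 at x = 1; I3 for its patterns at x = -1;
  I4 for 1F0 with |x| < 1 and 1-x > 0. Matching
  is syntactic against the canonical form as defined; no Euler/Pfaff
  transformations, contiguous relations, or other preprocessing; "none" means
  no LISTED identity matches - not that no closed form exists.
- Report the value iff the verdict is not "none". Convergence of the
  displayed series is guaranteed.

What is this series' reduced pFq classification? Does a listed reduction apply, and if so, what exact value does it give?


Classification (C = \frac{5}{3}): 1F0 with upper {\frac{5}{12}}, lower {-}, argument x = \frac{1}{2}. Verdict at x = \frac{1}{2}: binomial (I4) matches (the 1F0 binomial series: exponent -5/12, x = \frac{1}{2}). Its exact value is \frac{5}{3} \cdot \left(\frac{1}{2}\right)^{-\frac{5}{12}}.

Key step: t_0 = \frac{5}{3} here, and the two k-th powers (C = 5/3) combine into one argument.
Ratio: r(k) = \frac{1}{2} * (k+\frac{5}{12}) / [(k+1)] ; factor over Q: parameters, x = \frac{1}{2}, and C = \frac{5}{3}.


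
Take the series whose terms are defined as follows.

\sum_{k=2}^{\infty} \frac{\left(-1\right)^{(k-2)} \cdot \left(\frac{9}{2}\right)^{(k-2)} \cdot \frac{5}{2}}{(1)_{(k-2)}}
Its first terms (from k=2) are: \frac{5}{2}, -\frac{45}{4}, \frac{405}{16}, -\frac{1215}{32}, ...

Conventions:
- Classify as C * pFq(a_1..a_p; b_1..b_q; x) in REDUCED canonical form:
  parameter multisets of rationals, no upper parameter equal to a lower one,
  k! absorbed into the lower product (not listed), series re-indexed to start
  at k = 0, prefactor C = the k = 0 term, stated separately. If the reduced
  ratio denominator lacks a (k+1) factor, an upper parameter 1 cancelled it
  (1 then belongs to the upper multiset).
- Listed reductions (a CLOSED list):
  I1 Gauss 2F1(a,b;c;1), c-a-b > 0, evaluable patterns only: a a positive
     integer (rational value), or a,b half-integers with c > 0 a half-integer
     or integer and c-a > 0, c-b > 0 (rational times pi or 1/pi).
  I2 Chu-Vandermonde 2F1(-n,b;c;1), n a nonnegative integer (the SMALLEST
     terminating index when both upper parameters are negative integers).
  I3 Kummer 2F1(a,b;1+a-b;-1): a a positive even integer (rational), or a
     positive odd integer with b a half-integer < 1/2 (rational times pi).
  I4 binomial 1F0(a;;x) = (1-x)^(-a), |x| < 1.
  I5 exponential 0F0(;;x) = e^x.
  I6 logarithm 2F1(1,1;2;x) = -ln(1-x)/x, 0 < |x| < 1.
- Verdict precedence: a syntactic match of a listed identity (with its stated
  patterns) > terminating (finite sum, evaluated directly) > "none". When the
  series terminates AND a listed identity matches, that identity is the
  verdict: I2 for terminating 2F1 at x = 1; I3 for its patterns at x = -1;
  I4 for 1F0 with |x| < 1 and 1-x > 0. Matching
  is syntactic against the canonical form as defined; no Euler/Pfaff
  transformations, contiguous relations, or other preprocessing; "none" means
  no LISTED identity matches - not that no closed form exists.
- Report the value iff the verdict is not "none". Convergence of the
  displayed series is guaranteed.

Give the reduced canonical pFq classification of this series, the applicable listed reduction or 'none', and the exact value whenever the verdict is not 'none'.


Key step: with t_0 = \frac{5}{2}, (1)_k (C = 5/2) is k! itself.
Step ratio: r(k) = -\frac{9}{2} * 1 / [(k+1)] - rational in k, leading ratio -\frac{9}{2}; with t_0 = \frac{5}{2}, classification follows.

Prefactor \frac{5}{2}, argument -\frac{9}{2}: 0F0 with upper {-} over lower {-}. Verdict at x = -\frac{9}{2}: exponential (I5) matches (the 0F0 exponential series at x = -\frac{9}{2}). Exact value: \frac{5}{2} \cdot e^{-\frac{9}{2}}.


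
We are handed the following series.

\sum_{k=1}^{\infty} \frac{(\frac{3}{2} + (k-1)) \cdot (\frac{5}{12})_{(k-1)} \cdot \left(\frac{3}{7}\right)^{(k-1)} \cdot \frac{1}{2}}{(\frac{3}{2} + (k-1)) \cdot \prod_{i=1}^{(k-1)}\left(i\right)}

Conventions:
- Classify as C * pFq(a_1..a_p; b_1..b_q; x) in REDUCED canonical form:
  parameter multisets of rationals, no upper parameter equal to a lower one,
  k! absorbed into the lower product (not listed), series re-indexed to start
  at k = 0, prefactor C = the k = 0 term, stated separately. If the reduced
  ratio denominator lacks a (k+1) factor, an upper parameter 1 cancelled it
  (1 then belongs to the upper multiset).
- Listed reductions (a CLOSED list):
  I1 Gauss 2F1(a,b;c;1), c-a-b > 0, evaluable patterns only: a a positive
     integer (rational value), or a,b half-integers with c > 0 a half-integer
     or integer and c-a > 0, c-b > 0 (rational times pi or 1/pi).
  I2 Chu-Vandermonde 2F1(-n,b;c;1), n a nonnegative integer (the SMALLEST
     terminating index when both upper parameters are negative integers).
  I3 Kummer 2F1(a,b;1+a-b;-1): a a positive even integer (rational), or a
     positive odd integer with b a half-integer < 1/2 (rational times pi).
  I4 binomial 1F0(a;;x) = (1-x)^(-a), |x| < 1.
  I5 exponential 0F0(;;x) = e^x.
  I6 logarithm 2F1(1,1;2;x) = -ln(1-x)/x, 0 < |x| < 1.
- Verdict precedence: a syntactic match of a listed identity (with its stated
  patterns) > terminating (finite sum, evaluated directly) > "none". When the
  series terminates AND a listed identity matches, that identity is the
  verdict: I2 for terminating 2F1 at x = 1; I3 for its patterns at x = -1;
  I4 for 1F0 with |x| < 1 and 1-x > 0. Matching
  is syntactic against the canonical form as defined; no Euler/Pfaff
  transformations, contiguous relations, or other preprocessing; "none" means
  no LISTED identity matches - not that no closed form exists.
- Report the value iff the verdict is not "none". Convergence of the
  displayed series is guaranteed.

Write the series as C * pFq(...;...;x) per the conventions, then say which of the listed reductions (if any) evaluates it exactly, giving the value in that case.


Classification (C = \frac{1}{2}): 1F0 with upper {\frac{5}{12}}, lower {-}, argument x = \frac{3}{7}. Verdict: the I4 binomial reduction fires (the 1F0 binomial series: exponent -5/12, x = \frac{3}{7}). Value: \frac{1}{2} \cdot \left(\frac{4}{7}\right)^{-\frac{5}{12}}.

The tell: t_0 = \frac{1}{2} here, and the factor k + 3/2 cancels (top and bottom), leaving C = 1/2.
Adjacent-term ratio: r(k) = \frac{3}{7} * (k+\frac{5}{12}) / [(k+1)] - rational in k, leading ratio \frac{3}{7}; with t_0 = \frac{1}{2}, classification follows.


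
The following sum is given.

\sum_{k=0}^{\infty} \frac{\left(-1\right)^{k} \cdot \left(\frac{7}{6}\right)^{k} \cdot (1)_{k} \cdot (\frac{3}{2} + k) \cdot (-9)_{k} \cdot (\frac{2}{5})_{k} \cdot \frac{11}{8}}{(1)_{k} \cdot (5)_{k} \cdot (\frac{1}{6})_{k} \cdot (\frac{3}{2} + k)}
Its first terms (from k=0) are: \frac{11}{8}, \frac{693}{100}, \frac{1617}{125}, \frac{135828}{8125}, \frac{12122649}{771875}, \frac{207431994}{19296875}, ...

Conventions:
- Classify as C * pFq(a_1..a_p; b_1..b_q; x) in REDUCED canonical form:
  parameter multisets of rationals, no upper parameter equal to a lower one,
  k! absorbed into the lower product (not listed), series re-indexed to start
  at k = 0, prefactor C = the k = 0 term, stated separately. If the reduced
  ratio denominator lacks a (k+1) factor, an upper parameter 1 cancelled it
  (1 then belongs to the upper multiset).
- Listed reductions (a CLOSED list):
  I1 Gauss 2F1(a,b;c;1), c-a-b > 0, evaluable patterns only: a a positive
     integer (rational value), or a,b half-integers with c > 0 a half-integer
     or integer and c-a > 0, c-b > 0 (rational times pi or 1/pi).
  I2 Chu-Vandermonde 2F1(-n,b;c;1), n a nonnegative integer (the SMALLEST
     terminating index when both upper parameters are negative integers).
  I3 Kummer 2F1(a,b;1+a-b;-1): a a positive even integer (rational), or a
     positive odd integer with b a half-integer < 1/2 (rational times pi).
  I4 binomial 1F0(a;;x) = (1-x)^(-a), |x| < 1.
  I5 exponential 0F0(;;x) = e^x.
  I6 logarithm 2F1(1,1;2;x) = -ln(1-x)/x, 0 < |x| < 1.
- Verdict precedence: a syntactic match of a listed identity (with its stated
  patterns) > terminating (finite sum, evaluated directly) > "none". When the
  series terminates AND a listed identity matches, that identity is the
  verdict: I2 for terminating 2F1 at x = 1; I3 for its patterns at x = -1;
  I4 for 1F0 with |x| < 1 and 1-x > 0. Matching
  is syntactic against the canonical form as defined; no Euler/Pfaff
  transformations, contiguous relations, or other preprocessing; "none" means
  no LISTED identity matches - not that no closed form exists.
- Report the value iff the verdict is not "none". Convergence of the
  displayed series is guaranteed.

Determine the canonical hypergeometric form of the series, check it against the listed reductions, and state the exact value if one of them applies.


Prefactor \frac{11}{8}, argument -\frac{7}{6}: 3F2 with upper {-9, \frac{2}{5}, 1} over lower {\frac{1}{6}, 5}. Verdict: terminating - upper parameter -9 makes this a finite sum (last index 9), evaluated exactly. Sum: \frac{1168355961895601237}{16279783203125000}.

Key observation: x = -\frac{7}{6} and (1)_k (prefactor 11/8) is k! itself.
Term ratio: r(k) = -\frac{7}{6} * (k-9) (k+\frac{2}{5}) (k+1) / [(k+\frac{1}{6}) (k+5) (k+1)] - rational; roots negated = parameters, x = -\frac{7}{6}, C = \frac{11}{8}.


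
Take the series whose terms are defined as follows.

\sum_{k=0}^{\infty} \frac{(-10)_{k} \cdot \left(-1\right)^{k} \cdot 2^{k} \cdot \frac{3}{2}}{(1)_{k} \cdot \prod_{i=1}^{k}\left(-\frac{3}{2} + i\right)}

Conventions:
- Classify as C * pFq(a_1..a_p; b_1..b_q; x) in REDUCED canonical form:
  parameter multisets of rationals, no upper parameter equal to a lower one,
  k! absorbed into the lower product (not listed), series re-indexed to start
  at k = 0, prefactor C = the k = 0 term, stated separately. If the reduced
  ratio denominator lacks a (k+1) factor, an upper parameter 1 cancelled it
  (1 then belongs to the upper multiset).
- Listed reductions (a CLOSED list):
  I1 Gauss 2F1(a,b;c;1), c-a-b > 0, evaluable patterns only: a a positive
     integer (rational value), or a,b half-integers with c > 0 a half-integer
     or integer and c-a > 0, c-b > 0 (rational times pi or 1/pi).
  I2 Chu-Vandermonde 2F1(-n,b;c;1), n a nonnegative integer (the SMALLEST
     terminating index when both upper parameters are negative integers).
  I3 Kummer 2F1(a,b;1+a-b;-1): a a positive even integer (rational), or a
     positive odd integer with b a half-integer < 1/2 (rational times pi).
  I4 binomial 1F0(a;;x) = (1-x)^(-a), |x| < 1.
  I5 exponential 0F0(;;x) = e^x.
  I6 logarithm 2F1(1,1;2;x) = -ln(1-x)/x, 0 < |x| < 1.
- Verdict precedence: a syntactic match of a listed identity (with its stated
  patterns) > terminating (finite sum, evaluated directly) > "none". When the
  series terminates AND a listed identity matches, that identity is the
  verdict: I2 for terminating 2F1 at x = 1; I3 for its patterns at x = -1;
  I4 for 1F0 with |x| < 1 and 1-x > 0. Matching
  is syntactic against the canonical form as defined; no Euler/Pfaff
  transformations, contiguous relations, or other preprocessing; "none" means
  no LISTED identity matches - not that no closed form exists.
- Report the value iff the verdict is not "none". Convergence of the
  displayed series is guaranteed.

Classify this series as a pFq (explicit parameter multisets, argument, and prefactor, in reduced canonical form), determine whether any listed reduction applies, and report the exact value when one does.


Prefactor \frac{3}{2}, argument -2: 1F1 with upper {-10} over lower {-\frac{1}{2}}. Verdict: terminating at k = 10: the factor (-10)_k kills every later term; summing the 11 survivors is exact. Hence: -\frac{120413940637}{7657650}.

Key observation: t_0 being \frac{3}{2}, the (-1)^k factor (C = 3/2) folds into the argument's sign.
Adjacent-term ratio: r(k) = -2 * (k-10) / [(k-\frac{1}{2}) (k+1)] - rational; roots negated = parameters, x = -2, C = \frac{3}{2}.


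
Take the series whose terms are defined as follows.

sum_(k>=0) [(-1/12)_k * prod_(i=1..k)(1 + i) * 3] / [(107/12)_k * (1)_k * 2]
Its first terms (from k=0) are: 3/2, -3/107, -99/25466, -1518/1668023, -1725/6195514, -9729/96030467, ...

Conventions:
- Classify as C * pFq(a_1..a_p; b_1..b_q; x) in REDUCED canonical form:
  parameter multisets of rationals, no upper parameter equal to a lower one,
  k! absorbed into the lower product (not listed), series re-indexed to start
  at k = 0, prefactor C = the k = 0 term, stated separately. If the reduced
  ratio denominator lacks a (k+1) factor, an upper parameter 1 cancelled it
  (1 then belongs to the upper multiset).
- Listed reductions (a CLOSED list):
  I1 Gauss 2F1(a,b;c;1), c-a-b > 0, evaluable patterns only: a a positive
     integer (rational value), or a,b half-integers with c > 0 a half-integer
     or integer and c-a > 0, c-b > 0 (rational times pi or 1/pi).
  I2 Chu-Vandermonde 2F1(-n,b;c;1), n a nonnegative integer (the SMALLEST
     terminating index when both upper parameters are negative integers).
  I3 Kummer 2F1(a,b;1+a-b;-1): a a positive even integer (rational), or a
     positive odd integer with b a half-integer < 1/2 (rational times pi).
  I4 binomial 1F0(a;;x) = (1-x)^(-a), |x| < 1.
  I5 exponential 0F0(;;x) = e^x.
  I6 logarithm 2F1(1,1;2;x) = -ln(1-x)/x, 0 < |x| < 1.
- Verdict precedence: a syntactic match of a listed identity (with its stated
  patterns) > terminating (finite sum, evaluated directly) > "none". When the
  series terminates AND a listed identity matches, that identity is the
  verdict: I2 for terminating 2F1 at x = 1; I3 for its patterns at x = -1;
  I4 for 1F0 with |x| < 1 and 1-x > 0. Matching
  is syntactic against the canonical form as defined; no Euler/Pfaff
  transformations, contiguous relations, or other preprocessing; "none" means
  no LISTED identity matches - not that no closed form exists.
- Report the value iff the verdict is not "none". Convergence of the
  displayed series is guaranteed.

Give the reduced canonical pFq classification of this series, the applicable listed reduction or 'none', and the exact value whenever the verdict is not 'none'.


Classification (C = 3/2): 2F1 with upper {-1/12, 2}, lower {107/12}, argument x = 1. Verdict at x = 1: the Gauss summation I1 matches (x = 1: the Gamma ratio telescopes since c-a-b = 7 > 0 and a = 2 in Z>0). Its exact value is 7885/5376.

The tell: x = 1 and the running product (prefactor 3/2) telescopes to a rising factorial.
Adjacent-term ratio: r(k) = 1 * (k-1/12) (k+2) / [(k+107/12) (k+1)] - rational in k, leading ratio 1; with t_0 = 3/2, classification follows.
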